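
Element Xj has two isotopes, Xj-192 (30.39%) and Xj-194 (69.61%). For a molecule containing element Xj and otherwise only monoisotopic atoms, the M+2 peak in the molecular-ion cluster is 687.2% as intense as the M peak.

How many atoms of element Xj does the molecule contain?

3

For n independent Xj atoms, I(M+2)/I(M) = n · (abundance Xj-194) / (abundance Xj-192) = n · 0.6961/0.3039.
n = 6.872 × 0.3039/0.6961 = 3.00 ≈ 3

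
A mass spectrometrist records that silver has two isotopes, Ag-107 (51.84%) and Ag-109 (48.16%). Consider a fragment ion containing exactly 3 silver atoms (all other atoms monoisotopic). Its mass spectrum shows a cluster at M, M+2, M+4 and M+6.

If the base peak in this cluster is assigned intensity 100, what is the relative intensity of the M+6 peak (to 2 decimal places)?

28.77

Binomial terms of (0.5184 + 0.4816)^3: M 0.1393, M+2 0.3883, M+4 0.3607, M+6 0.1117 → M+2 is the base peak.
P(M+2) = C(3,1) × 0.5184^2 × 0.4816^1 = 3 × 0.26873856 × 0.4816 = 0.388273 (base)
P(M+6) = C(3,3) × 0.5184^0 × 0.4816^3 = 1 × 1.0000 × 0.11170161 = 0.111702
Relative intensity = 0.111702 / 0.388273 × 100 = 28.77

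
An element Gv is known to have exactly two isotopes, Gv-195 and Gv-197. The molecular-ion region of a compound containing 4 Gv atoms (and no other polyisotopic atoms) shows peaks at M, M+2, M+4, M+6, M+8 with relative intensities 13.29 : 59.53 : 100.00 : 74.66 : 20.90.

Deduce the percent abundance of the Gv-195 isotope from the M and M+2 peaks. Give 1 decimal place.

Write p for the Gv-195 fraction. I(M+2)/I(M) = [C(4,1)·p^3·(1−p)] / p^4 = 4·(1−p)/p = 59.53/13.29 = 4.4793
(1−p)/p = 4.4793/4 = 1.1198  ⇒  p = 1/(1 + 1.1198) = 0.4717
Gv-195: 47.2%, Gv-197: 52.8%.

47.2%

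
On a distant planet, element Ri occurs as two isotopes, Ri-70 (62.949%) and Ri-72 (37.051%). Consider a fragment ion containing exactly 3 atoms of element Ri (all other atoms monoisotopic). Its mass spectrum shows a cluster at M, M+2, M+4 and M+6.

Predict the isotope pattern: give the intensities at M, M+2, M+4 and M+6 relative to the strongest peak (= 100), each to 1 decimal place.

The 3 Ri atoms are independent, so intensities follow the terms of (0.62949 + 0.37051)^3.
P(M) = 0.62949^3 = 0.249440
P(M+2) = 3 × 0.62949^2 × 0.37051^1 = 0.440452
P(M+4) = 3 × 0.62949^1 × 0.37051^2 = 0.259245
P(M+6) = 0.37051^3 = 0.050863
The M+2 peak is largest (0.440452); scaling to 100 gives 56.6 : 100.0 : 58.9 : 11.5.

56.6 : 100.0 : 58.9 : 11.5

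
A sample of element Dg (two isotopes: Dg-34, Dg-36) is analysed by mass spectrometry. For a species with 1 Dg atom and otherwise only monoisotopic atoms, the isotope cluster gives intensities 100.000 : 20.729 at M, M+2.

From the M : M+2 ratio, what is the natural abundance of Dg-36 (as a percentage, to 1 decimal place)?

Let p = fractional abundance of Dg-34. I(M+2)/I(M) = [C(1,1)·p^0·(1−p)] / p^1 = 1·(1−p)/p = 20.729/100.000 = 0.2073
(1−p)/p = 0.2073/1 = 0.2073  ⇒  p = 1/(1 + 0.2073) = 0.8283
Dg-34: 82.8%, Dg-36: 17.2%.

17.2%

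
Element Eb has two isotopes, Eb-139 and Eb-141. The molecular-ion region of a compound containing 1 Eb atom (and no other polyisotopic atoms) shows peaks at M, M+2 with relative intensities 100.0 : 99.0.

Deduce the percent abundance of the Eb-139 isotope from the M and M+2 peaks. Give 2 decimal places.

Let p = fractional abundance of Eb-139. I(M+2)/I(M) = [C(1,1)·p^0·(1−p)] / p^1 = 1·(1−p)/p = 99.0/100.0 = 0.9900
(1−p)/p = 0.9900/1 = 0.9900  ⇒  p = 1/(1 + 0.9900) = 0.5025
Eb-139: 50.25%, Eb-141: 49.75%.

50.25%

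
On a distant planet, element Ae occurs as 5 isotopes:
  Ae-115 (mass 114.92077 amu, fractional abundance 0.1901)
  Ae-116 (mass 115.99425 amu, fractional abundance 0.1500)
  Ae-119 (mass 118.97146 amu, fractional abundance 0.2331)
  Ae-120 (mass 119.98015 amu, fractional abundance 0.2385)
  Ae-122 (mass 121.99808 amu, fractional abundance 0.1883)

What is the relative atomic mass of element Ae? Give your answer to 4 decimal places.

118.5653 amu

Ar = Σ fᵢ·mᵢ = 0.1901 × 114.92077 + 0.1500 × 115.99425 + 0.2331 × 118.97146 + 0.2385 × 119.98015 + 0.1883 × 121.99808
= 21.846438 + 17.399138 + 27.732247 + 28.615266 + 22.972238 = 118.565327 amu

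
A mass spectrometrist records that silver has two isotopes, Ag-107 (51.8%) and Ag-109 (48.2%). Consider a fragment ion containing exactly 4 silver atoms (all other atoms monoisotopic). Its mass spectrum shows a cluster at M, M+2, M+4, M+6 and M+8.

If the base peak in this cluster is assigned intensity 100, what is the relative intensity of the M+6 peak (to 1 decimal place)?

(0.518 + 0.482)^4 gives M 0.0720, M+2 0.2680, M+4 0.3740, M+6 0.2320, M+8 0.0540; the largest is M+4.
P(M+4) = C(4,2) × 0.518^2 × 0.482^2 = 6 × 0.268324 × 0.232324 = 0.374029 (base)
P(M+6) = C(4,3) × 0.518^1 × 0.482^3 = 4 × 0.5180 × 0.11198017 = 0.232023
Relative intensity = 0.232023 / 0.374029 × 100 = 62.0

62.0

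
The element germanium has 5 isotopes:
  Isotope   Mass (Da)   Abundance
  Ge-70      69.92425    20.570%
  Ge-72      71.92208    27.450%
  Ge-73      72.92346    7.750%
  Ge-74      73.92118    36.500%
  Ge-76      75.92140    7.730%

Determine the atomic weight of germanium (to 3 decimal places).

Average mass = Σ (abundance × isotope mass) = 0.20570 × 69.92425 + 0.27450 × 71.92208 + 0.07750 × 72.92346 + 0.36500 × 73.92118 + 0.07730 × 75.92140
= 14.383418 + 19.742611 + 5.651568 + 26.981231 + 5.868724 = 72.627552 Da

72.628 Da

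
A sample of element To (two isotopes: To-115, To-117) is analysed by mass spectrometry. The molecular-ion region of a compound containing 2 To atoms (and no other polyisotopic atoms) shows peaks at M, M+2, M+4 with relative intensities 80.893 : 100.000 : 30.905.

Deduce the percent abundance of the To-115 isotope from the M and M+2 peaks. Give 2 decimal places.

61.80%

Write p for the To-115 fraction. I(M+2)/I(M) = [C(2,1)·p^1·(1−p)] / p^2 = 2·(1−p)/p = 100.000/80.893 = 1.2362
(1−p)/p = 1.2362/2 = 0.6181  ⇒  p = 1/(1 + 0.6181) = 0.6180
To-115: 61.80%, To-117: 38.20%.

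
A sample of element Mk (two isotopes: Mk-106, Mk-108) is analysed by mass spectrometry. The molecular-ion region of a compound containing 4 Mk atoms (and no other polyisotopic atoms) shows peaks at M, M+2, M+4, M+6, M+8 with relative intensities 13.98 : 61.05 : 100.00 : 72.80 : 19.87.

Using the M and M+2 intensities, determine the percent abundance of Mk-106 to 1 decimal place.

47.8%

Write p for the Mk-106 fraction. I(M+2)/I(M) = [C(4,1)·p^3·(1−p)] / p^4 = 4·(1−p)/p = 61.05/13.98 = 4.3670
(1−p)/p = 4.3670/4 = 1.0917  ⇒  p = 1/(1 + 1.0917) = 0.4781
Mk-106: 47.8%, Mk-108: 52.2%.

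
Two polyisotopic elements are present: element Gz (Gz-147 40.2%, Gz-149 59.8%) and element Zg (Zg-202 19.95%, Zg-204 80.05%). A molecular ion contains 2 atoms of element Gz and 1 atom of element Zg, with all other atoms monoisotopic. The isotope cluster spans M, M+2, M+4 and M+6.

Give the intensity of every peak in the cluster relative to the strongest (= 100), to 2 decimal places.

Element Gz pattern (n=2): 0.161604 : 0.480792 : 0.357604
Element Zg pattern (n=1): 0.1995 : 0.8005
Convolve the two distributions (both contribute in 2-u steps):
  M: 0.161604×0.1995 = 0.032240
  M+2: 0.161604×0.8005 + 0.480792×0.1995 = 0.225282
  M+4: 0.480792×0.8005 + 0.357604×0.1995 = 0.456216
  M+6: 0.357604×0.8005 = 0.286262
Scale to base peak (0.456216) = 100: 7.07 : 49.38 : 100.00 : 62.75

7.07 : 49.38 : 100.00 : 62.75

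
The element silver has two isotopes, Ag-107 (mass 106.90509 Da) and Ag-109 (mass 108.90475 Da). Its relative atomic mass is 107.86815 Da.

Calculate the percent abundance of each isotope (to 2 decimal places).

Ag-107: 51.84%, Ag-109: 48.16%

With x = fraction of Ag-107 (so Ag-109 is 1 − x):
106.90509·x + 108.90475·(1 − x) = 107.86815
(106.90509 − 108.90475)·x = 107.86815 − 108.90475
x = -1.03660 / -1.99966 = 0.51839 → 51.84% Ag-107, 48.16% Ag-109.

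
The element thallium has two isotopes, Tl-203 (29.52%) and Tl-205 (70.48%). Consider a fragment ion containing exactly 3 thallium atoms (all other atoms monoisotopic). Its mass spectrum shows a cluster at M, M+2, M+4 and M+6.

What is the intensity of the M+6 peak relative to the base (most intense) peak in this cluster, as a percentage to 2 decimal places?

79.58%

(0.2952 + 0.7048)^3 gives M 0.0257, M+2 0.1843, M+4 0.4399, M+6 0.3501; the largest is M+4.
P(M+4) = C(3,2) × 0.2952^1 × 0.7048^2 = 3 × 0.2952 × 0.49674304 = 0.439916 (base)
P(M+6) = C(3,3) × 0.2952^0 × 0.7048^3 = 1 × 1.0000 × 0.35010449 = 0.350104
Relative intensity = 0.350104 / 0.439916 × 100 = 79.58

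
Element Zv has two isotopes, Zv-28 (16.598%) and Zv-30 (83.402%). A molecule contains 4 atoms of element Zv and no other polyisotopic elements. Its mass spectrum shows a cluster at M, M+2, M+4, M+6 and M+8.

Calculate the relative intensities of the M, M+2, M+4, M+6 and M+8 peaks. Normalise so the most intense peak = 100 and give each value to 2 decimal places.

Expanding (0.16598 + 0.83402)^4:
P(M) = 0.16598^4 = 0.000759
P(M+2) = 4 × 0.16598^3 × 0.83402^1 = 0.015255
P(M+4) = 6 × 0.16598^2 × 0.83402^2 = 0.114978
P(M+6) = 4 × 0.16598^1 × 0.83402^3 = 0.385164
P(M+8) = 0.83402^4 = 0.483845
The M+8 peak is largest (0.483845); scaling to 100 gives 0.16 : 3.15 : 23.76 : 79.60 : 100.00.

0.16 : 3.15 : 23.76 : 79.60 : 100.00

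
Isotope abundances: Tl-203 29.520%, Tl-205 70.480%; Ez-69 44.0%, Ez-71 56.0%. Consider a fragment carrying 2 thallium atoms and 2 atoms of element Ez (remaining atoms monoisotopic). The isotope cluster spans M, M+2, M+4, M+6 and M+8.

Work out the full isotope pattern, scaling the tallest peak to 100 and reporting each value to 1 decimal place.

Thallium pattern (n=2): 0.08714304 : 0.41611392 : 0.49674304
Element Ez pattern (n=2): 0.1936 : 0.4928 : 0.3136
Convolve the two distributions (both contribute in 2-u steps):
  M: 0.08714304×0.1936 = 0.016871
  M+2: 0.08714304×0.4928 + 0.41611392×0.1936 = 0.123504
  M+4: 0.08714304×0.3136 + 0.41611392×0.4928 + 0.49674304×0.1936 = 0.328558
  M+6: 0.41611392×0.3136 + 0.49674304×0.4928 = 0.375288
  M+8: 0.49674304×0.3136 = 0.155779
Scale to base peak (0.375288) = 100: 4.5 : 32.9 : 87.5 : 100.0 : 41.5

4.5 : 32.9 : 87.5 : 100.0 : 41.5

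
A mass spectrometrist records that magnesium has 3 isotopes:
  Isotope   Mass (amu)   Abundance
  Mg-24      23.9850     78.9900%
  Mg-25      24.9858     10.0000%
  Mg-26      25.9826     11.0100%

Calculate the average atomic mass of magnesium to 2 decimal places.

24.31 amu

Average mass = Σ (abundance × isotope mass) = 0.789900 × 23.9850 + 0.100000 × 24.9858 + 0.110100 × 25.9826
= 18.94575 + 2.49858 + 2.86068 = 24.30501 amu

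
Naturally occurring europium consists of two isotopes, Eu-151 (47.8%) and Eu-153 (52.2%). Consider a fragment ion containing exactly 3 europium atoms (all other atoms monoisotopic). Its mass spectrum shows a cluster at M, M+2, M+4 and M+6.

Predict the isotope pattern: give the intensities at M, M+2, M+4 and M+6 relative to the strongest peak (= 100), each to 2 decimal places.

27.95 : 91.57 : 100.00 : 36.40

The 3 Eu atoms are independent, so intensities follow the terms of (0.478 + 0.522)^3.
P(M) = 0.478^3 = 0.109215
P(M+2) = 3 × 0.478^2 × 0.522^1 = 0.357806
P(M+4) = 3 × 0.478^1 × 0.522^2 = 0.390742
P(M+6) = 0.522^3 = 0.142237
The M+4 peak is largest (0.390742); scaling to 100 gives 27.95 : 91.57 : 100.00 : 36.40.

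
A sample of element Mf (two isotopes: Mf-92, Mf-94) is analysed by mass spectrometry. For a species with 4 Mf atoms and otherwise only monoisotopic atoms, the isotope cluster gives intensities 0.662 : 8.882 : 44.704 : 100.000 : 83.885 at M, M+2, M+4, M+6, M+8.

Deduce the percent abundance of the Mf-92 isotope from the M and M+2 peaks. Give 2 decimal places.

22.97%

Let p = fractional abundance of Mf-92. I(M+2)/I(M) = [C(4,1)·p^3·(1−p)] / p^4 = 4·(1−p)/p = 8.882/0.662 = 13.4169
(1−p)/p = 13.4169/4 = 3.3542  ⇒  p = 1/(1 + 3.3542) = 0.2297
Mf-92: 22.97%, Mf-94: 77.03%.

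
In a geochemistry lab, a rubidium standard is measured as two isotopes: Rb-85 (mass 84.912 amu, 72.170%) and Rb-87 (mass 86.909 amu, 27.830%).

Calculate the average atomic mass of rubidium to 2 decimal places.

Average mass = Σ (abundance × isotope mass) = 0.72170 × 84.912 + 0.27830 × 86.909
= 61.2810 + 24.1868 = 85.4678 amu

85.47 amu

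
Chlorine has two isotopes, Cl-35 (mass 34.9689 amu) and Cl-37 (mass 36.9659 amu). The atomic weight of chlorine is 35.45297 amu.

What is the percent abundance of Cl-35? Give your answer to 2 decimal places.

Let x be the fractional abundance of Cl-35; then Cl-37 has abundance 1 − x.
34.9689·x + 36.9659·(1 − x) = 35.45297
(34.9689 − 36.9659)·x = 35.45297 − 36.9659
x = -1.51293 / -1.9970 = 0.75760 → 75.76% Cl-35, 24.24% Cl-37.

75.76%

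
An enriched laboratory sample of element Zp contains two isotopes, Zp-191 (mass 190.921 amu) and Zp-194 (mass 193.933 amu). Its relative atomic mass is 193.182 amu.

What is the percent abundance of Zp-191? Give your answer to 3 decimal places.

Writing the weighted mean with unknown fraction x of Zp-191:
190.921·x + 193.933·(1 − x) = 193.182
(190.921 − 193.933)·x = 193.182 − 193.933
x = -0.751 / -3.012 = 0.24934 → 24.934% Zp-191, 75.066% Zp-194.

24.934%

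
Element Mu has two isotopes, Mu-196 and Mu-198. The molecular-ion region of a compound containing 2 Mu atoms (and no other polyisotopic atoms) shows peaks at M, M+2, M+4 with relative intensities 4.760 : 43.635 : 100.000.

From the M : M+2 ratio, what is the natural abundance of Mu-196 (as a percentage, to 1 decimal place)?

If p is the fraction of Mu that is Mu-196, then I(M+2)/I(M) = [C(2,1)·p^1·(1−p)] / p^2 = 2·(1−p)/p = 43.635/4.760 = 9.1670
(1−p)/p = 9.1670/2 = 4.5835  ⇒  p = 1/(1 + 4.5835) = 0.1791
Mu-196: 17.9%, Mu-198: 82.1%.

17.9%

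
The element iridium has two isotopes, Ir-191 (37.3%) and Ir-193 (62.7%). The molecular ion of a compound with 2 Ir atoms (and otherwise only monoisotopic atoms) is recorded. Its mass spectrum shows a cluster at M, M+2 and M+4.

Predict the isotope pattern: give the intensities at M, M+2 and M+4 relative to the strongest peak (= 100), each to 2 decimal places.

29.74 : 100.00 : 84.05

The 2 Ir atoms are independent, so intensities follow the terms of (0.373 + 0.627)^2.
P(M) = 0.373^2 = 0.139129
P(M+2) = 2 × 0.373^1 × 0.627^1 = 0.467742
P(M+4) = 0.627^2 = 0.393129
The M+2 peak is largest (0.467742); scaling to 100 gives 29.74 : 100.00 : 84.05.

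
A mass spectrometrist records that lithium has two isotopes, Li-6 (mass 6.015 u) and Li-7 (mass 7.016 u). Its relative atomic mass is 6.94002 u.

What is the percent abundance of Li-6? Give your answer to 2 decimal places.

Writing the weighted mean with unknown fraction x of Li-6:
6.015·x + 7.016·(1 − x) = 6.94002
(6.015 − 7.016)·x = 6.94002 − 7.016
x = -0.07598 / -1.001 = 0.07590 → 7.59% Li-6, 92.41% Li-7.

7.59%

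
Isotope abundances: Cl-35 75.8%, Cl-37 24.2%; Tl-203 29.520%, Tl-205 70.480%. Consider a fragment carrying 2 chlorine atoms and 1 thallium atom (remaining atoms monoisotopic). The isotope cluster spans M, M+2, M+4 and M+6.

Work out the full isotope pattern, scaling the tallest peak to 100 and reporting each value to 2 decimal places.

Chlorine pattern (n=2): 0.574564 : 0.366872 : 0.058564
Thallium pattern (n=1): 0.2952 : 0.7048
Convolve the two distributions (both contribute in 2-u steps):
  M: 0.574564×0.2952 = 0.169611
  M+2: 0.574564×0.7048 + 0.366872×0.2952 = 0.513253
  M+4: 0.366872×0.7048 + 0.058564×0.2952 = 0.275859
  M+6: 0.058564×0.7048 = 0.041276
Scale to base peak (0.513253) = 100: 33.05 : 100.00 : 53.75 : 8.04

33.05 : 100.00 : 53.75 : 8.04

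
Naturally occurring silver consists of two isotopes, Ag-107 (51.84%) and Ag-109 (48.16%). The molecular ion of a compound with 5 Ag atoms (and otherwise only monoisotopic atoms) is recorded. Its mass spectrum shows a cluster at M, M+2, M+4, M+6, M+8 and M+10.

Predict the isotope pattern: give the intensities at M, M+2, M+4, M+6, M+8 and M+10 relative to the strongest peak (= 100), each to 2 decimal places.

Expanding (0.5184 + 0.4816)^5:
P(M) = 0.5184^5 = 0.037439
P(M+2) = 5 × 0.5184^4 × 0.4816^1 = 0.173907
P(M+4) = 10 × 0.5184^3 × 0.4816^2 = 0.323123
P(M+6) = 10 × 0.5184^2 × 0.4816^3 = 0.300185
P(M+8) = 5 × 0.5184^1 × 0.4816^4 = 0.139438
P(M+10) = 0.4816^5 = 0.025908
The M+4 peak is largest (0.323123); scaling to 100 gives 11.59 : 53.82 : 100.00 : 92.90 : 43.15 : 8.02.

11.59 : 53.82 : 100.00 : 92.90 : 43.15 : 8.02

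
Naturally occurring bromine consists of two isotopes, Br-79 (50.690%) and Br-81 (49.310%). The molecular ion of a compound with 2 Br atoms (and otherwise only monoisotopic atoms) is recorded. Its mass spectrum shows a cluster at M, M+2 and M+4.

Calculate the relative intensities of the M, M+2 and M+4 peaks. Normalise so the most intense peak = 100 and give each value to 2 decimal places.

The 2 Br atoms are independent, so intensities follow the terms of (0.50690 + 0.49310)^2.
P(M) = 0.50690^2 = 0.256948
P(M+2) = 2 × 0.50690^1 × 0.49310^1 = 0.499905
P(M+4) = 0.49310^2 = 0.243148
The M+2 peak is largest (0.499905); scaling to 100 gives 51.40 : 100.00 : 48.64.

51.40 : 100.00 : 48.64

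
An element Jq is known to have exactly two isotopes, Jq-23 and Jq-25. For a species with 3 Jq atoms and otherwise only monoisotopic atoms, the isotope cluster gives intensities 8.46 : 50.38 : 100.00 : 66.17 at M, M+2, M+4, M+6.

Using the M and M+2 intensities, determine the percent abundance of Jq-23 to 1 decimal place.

33.5%

Write p for the Jq-23 fraction. I(M+2)/I(M) = [C(3,1)·p^2·(1−p)] / p^3 = 3·(1−p)/p = 50.38/8.46 = 5.9551
(1−p)/p = 5.9551/3 = 1.9850  ⇒  p = 1/(1 + 1.9850) = 0.3350
Jq-23: 33.5%, Jq-25: 66.5%.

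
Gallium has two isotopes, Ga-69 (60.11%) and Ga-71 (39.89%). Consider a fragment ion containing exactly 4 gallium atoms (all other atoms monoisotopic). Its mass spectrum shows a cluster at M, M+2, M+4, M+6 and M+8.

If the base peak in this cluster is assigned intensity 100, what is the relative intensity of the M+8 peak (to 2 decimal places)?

Binomial terms of (0.6011 + 0.3989)^4: M 0.1306, M+2 0.3465, M+4 0.3450, M+6 0.1526, M+8 0.0253 → M+2 is the base peak.
P(M+2) = C(4,1) × 0.6011^3 × 0.3989^1 = 4 × 0.21719018 × 0.3989 = 0.346549 (base)
P(M+8) = C(4,4) × 0.6011^0 × 0.3989^4 = 1 × 1.0000 × 0.02531956 = 0.025320
Relative intensity = 0.025320 / 0.346549 × 100 = 7.31

7.31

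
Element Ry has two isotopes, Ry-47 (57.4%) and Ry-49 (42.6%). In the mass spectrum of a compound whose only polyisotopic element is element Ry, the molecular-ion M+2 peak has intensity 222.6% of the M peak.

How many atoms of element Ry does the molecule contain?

The M+2/M ratio from n Ry atoms is n · q/p = n · 0.426/0.574.
n = 2.226 × 0.574/0.426 = 3.00 ≈ 3

3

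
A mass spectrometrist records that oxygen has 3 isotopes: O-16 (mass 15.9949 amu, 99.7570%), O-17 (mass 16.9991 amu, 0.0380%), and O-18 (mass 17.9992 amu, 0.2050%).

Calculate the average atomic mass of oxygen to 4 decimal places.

15.9994 amu

Ar = Σ fᵢ·mᵢ = 0.997570 × 15.9949 + 0.000380 × 16.9991 + 0.002050 × 17.9992
= 15.95603 + 0.00646 + 0.03690 = 15.99939 amu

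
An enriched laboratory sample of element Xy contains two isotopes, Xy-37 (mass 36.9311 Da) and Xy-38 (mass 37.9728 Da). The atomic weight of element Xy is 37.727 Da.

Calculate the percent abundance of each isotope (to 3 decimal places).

Let x be the fractional abundance of Xy-37; then Xy-38 has abundance 1 − x.
36.9311·x + 37.9728·(1 − x) = 37.727
(36.9311 − 37.9728)·x = 37.727 − 37.9728
x = -0.2458 / -1.0417 = 0.23596 → 23.596% Xy-37, 76.404% Xy-38.

Xy-37: 23.596%, Xy-38: 76.404%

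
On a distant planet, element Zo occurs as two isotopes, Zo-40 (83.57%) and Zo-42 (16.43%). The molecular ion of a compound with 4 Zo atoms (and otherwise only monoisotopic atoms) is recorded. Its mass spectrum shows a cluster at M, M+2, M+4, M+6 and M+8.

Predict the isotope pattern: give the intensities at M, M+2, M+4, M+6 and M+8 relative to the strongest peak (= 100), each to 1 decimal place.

100.0 : 78.6 : 23.2 : 3.0 : 0.1

Expanding (0.8357 + 0.1643)^4:
P(M) = 0.8357^4 = 0.487755
P(M+2) = 4 × 0.8357^3 × 0.1643^1 = 0.383574
P(M+4) = 6 × 0.8357^2 × 0.1643^2 = 0.113117
P(M+6) = 4 × 0.8357^1 × 0.1643^3 = 0.014826
P(M+8) = 0.1643^4 = 0.000729
The M peak is largest (0.487755); scaling to 100 gives 100.0 : 78.6 : 23.2 : 3.0 : 0.1.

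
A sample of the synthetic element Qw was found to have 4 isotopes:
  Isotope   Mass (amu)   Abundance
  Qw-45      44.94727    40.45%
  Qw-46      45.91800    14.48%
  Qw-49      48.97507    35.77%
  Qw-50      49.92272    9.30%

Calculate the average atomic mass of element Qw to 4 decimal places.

The abundance-weighted mean is 0.4045 × 44.94727 + 0.1448 × 45.91800 + 0.3577 × 48.97507 + 0.0930 × 49.92272
= 18.181171 + 6.648926 + 17.518383 + 4.642813 = 46.991293 amu

46.9913 amu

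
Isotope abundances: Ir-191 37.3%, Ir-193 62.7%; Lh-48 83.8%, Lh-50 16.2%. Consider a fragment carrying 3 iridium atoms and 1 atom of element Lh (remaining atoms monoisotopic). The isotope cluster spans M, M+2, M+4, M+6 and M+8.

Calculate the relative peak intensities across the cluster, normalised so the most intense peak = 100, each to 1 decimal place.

Iridium pattern (n=3): 0.05189512 : 0.26170165 : 0.43991135 : 0.24649188
Element Lh pattern (n=1): 0.8380 : 0.1620
Convolve the two distributions (both contribute in 2-u steps):
  M: 0.05189512×0.8380 = 0.043488
  M+2: 0.05189512×0.1620 + 0.26170165×0.8380 = 0.227713
  M+4: 0.26170165×0.1620 + 0.43991135×0.8380 = 0.411041
  M+6: 0.43991135×0.1620 + 0.24649188×0.8380 = 0.277826
  M+8: 0.24649188×0.1620 = 0.039932
Scale to base peak (0.411041) = 100: 10.6 : 55.4 : 100.0 : 67.6 : 9.7

10.6 : 55.4 : 100.0 : 67.6 : 9.7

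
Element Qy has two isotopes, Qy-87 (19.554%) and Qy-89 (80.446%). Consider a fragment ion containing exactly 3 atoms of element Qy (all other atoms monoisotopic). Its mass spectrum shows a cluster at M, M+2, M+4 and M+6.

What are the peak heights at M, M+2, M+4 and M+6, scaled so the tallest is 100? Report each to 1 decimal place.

Each Qy atom is independently Qy-87 (p = 0.19554) or Qy-89 (q = 0.80446); the cluster is the binomial expansion (p + q)^3.
P(M) = 0.19554^3 = 0.007477
P(M+2) = 3 × 0.19554^2 × 0.80446^1 = 0.092278
P(M+4) = 3 × 0.19554^1 × 0.80446^2 = 0.379635
P(M+6) = 0.80446^3 = 0.520611
The M+6 peak is largest (0.520611); scaling to 100 gives 1.4 : 17.7 : 72.9 : 100.0.

1.4 : 17.7 : 72.9 : 100.0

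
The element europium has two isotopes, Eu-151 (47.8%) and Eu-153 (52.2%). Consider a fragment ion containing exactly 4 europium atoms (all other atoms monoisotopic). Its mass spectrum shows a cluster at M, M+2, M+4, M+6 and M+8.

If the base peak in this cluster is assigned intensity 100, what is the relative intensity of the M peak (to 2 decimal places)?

Binomial terms of (0.478 + 0.522)^4: M 0.0522, M+2 0.2280, M+4 0.3735, M+6 0.2720, M+8 0.0742 → M+4 is the base peak.
P(M+4) = C(4,2) × 0.478^2 × 0.522^2 = 6 × 0.228484 × 0.272484 = 0.373549 (base)
P(M) = C(4,0) × 0.478^4 × 0.522^0 = 1 × 0.05220494 × 1.0000 = 0.052205
Relative intensity = 0.052205 / 0.373549 × 100 = 13.98

13.98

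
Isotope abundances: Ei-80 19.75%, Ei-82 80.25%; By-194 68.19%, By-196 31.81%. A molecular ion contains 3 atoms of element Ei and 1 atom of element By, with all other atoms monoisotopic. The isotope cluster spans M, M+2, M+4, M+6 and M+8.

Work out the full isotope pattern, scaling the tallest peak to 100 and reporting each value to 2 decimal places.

Element Ei pattern (n=3): 0.00770373 : 0.09390755 : 0.3815737 : 0.51681502
Element By pattern (n=1): 0.6819 : 0.3181
Convolve the two distributions (both contribute in 2-u steps):
  M: 0.00770373×0.6819 = 0.005253
  M+2: 0.00770373×0.3181 + 0.09390755×0.6819 = 0.066486
  M+4: 0.09390755×0.3181 + 0.3815737×0.6819 = 0.290067
  M+6: 0.3815737×0.3181 + 0.51681502×0.6819 = 0.473795
  M+8: 0.51681502×0.3181 = 0.164399
Scale to base peak (0.473795) = 100: 1.11 : 14.03 : 61.22 : 100.00 : 34.70

1.11 : 14.03 : 61.22 : 100.00 : 34.70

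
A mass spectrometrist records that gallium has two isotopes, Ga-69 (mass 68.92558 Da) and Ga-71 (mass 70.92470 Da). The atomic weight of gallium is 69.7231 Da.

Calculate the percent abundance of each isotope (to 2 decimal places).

With x = fraction of Ga-69 (so Ga-71 is 1 − x):
68.92558·x + 70.92470·(1 − x) = 69.7231
(68.92558 − 70.92470)·x = 69.7231 − 70.92470
x = -1.20160 / -1.99912 = 0.60106 → 60.11% Ga-69, 39.89% Ga-71.

Ga-69: 60.11%, Ga-71: 39.89%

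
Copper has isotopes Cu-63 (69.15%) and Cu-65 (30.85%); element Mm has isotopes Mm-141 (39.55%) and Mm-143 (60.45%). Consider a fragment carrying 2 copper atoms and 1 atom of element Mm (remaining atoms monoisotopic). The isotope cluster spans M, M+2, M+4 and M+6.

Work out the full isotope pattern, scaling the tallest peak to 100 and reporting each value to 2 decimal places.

41.31 : 100.00 : 64.56 : 12.57

Copper pattern (n=2): 0.47817225 : 0.4266555 : 0.09517225
Element Mm pattern (n=1): 0.3955 : 0.6045
Convolve the two distributions (both contribute in 2-u steps):
  M: 0.47817225×0.3955 = 0.189117
  M+2: 0.47817225×0.6045 + 0.4266555×0.3955 = 0.457797
  M+4: 0.4266555×0.6045 + 0.09517225×0.3955 = 0.295554
  M+6: 0.09517225×0.6045 = 0.057532
Scale to base peak (0.457797) = 100: 41.31 : 100.00 : 64.56 : 12.57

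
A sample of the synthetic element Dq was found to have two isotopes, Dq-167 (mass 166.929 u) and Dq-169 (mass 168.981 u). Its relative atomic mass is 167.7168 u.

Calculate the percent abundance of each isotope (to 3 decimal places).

Dq-167: 61.608%, Dq-169: 38.392%

With x = fraction of Dq-167 (so Dq-169 is 1 − x):
166.929·x + 168.981·(1 − x) = 167.7168
(166.929 − 168.981)·x = 167.7168 − 168.981
x = -1.2642 / -2.052 = 0.61608 → 61.608% Dq-167, 38.392% Dq-169.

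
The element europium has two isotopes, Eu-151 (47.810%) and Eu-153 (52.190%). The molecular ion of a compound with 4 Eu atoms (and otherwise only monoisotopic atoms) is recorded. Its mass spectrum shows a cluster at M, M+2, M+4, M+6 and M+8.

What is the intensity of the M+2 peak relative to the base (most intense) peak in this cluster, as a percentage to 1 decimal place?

61.1%

Term probabilities: M 0.0522, M+2 0.2281, M+4 0.3736, M+6 0.2719, M+8 0.0742. Base peak = M+4.
P(M+4) = C(4,2) × 0.47810^2 × 0.52190^2 = 6 × 0.22857961 × 0.27237961 = 0.373563 (base)
P(M+2) = C(4,1) × 0.47810^3 × 0.52190^1 = 4 × 0.10928391 × 0.5219 = 0.228141
Relative intensity = 0.228141 / 0.373563 × 100 = 61.1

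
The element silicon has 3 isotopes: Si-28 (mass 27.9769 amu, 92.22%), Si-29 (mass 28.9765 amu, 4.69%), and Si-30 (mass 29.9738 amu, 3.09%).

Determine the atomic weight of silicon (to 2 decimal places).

28.09 amu

Weight each isotope mass by its fractional abundance: 0.9222 × 27.9769 + 0.0469 × 28.9765 + 0.0309 × 29.9738
= 25.80030 + 1.35900 + 0.92619 = 28.08549 amu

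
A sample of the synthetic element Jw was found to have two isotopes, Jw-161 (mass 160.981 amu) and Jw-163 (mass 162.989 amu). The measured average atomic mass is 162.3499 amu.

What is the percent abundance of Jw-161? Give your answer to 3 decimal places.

31.828%

Let x be the fractional abundance of Jw-161; then Jw-163 has abundance 1 − x.
160.981·x + 162.989·(1 − x) = 162.3499
(160.981 − 162.989)·x = 162.3499 − 162.989
x = -0.6391 / -2.008 = 0.31828 → 31.828% Jw-161, 68.172% Jw-163.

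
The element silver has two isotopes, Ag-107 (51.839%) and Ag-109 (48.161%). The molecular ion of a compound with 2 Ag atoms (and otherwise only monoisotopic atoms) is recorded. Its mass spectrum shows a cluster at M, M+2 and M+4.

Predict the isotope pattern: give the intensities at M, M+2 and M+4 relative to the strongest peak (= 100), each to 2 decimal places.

The 2 Ag atoms are independent, so intensities follow the terms of (0.51839 + 0.48161)^2.
P(M) = 0.51839^2 = 0.268728
P(M+2) = 2 × 0.51839^1 × 0.48161^1 = 0.499324
P(M+4) = 0.48161^2 = 0.231948
The M+2 peak is largest (0.499324); scaling to 100 gives 53.82 : 100.00 : 46.45.

53.82 : 100.00 : 46.45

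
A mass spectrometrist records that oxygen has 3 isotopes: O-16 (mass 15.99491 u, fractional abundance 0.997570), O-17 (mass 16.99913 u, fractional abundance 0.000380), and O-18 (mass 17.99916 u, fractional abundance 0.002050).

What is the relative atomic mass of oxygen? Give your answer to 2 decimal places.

Weight each isotope mass by its fractional abundance: 0.997570 × 15.99491 + 0.000380 × 16.99913 + 0.002050 × 17.99916
= 15.956042 + 0.006460 + 0.036898 = 15.999400 u

16.00 u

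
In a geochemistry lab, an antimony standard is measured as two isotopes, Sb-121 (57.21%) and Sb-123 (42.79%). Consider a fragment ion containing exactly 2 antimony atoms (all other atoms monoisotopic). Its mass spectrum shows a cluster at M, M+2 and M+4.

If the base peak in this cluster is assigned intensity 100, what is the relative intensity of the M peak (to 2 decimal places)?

66.85

Binomial terms of (0.5721 + 0.4279)^2: M 0.3273, M+2 0.4896, M+4 0.1831 → M+2 is the base peak.
P(M+2) = C(2,1) × 0.5721^1 × 0.4279^1 = 2 × 0.5721 × 0.4279 = 0.489603 (base)
P(M) = C(2,0) × 0.5721^2 × 0.4279^0 = 1 × 0.32729841 × 1.0000 = 0.327298
Relative intensity = 0.327298 / 0.489603 × 100 = 66.85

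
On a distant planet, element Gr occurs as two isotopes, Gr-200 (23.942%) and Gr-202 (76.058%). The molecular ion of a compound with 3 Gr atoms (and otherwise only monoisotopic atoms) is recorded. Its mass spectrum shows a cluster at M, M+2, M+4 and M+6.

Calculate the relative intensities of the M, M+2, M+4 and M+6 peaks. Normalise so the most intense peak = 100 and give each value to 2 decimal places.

Each Gr atom is independently Gr-200 (p = 0.23942) or Gr-202 (q = 0.76058); the cluster is the binomial expansion (p + q)^3.
P(M) = 0.23942^3 = 0.013724
P(M+2) = 3 × 0.23942^2 × 0.76058^1 = 0.130794
P(M+4) = 3 × 0.23942^1 × 0.76058^2 = 0.415500
P(M+6) = 0.76058^3 = 0.439982
The M+6 peak is largest (0.439982); scaling to 100 gives 3.12 : 29.73 : 94.44 : 100.00.

3.12 : 29.73 : 94.44 : 100.00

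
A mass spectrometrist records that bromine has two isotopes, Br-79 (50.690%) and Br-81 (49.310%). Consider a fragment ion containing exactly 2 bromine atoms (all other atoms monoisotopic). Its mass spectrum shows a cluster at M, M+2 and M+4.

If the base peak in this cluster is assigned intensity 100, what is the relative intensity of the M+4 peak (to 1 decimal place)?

48.6

(0.50690 + 0.49310)^2 gives M 0.2569, M+2 0.4999, M+4 0.2431; the largest is M+2.
P(M+2) = C(2,1) × 0.50690^1 × 0.49310^1 = 2 × 0.5069 × 0.4931 = 0.499905 (base)
P(M+4) = C(2,2) × 0.50690^0 × 0.49310^2 = 1 × 1.0000 × 0.24314761 = 0.243148
Relative intensity = 0.243148 / 0.499905 × 100 = 48.6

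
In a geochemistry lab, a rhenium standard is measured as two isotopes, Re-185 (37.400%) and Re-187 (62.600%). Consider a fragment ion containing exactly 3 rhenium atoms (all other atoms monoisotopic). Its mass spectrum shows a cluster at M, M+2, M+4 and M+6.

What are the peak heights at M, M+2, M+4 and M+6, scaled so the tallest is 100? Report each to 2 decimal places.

Expanding (0.37400 + 0.62600)^3:
P(M) = 0.37400^3 = 0.052314
P(M+2) = 3 × 0.37400^2 × 0.62600^1 = 0.262687
P(M+4) = 3 × 0.37400^1 × 0.62600^2 = 0.439685
P(M+6) = 0.62600^3 = 0.245314
The M+4 peak is largest (0.439685); scaling to 100 gives 11.90 : 59.74 : 100.00 : 55.79.

11.90 : 59.74 : 100.00 : 55.79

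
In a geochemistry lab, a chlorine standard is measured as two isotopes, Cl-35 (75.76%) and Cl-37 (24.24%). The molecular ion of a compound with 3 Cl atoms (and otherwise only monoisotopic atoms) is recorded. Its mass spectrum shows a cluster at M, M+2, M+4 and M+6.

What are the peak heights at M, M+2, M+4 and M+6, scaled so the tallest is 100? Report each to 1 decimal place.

100.0 : 96.0 : 30.7 : 3.3

The 3 Cl atoms are independent, so intensities follow the terms of (0.7576 + 0.2424)^3.
P(M) = 0.7576^3 = 0.434830
P(M+2) = 3 × 0.7576^2 × 0.2424^1 = 0.417382
P(M+4) = 3 × 0.7576^1 × 0.2424^2 = 0.133545
P(M+6) = 0.2424^3 = 0.014243
The M peak is largest (0.434830); scaling to 100 gives 100.0 : 96.0 : 30.7 : 3.3.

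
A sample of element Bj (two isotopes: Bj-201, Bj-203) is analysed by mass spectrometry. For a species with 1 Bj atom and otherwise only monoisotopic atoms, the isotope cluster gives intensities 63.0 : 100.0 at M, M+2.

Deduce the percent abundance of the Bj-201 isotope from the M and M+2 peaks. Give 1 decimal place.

Write p for the Bj-201 fraction. I(M+2)/I(M) = [C(1,1)·p^0·(1−p)] / p^1 = 1·(1−p)/p = 100.0/63.0 = 1.5873
(1−p)/p = 1.5873/1 = 1.5873  ⇒  p = 1/(1 + 1.5873) = 0.3865
Bj-201: 38.7%, Bj-203: 61.3%.

38.7%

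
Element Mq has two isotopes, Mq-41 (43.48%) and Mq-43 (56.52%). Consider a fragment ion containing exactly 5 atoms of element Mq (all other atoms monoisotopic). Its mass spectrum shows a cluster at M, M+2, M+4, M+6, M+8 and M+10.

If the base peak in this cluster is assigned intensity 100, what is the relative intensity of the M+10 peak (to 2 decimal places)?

Binomial terms of (0.4348 + 0.5652)^5: M 0.0155, M+2 0.1010, M+4 0.2626, M+6 0.3413, M+8 0.2219, M+10 0.0577 → M+6 is the base peak.
P(M+6) = C(5,3) × 0.4348^2 × 0.5652^3 = 10 × 0.18905104 × 0.18055373 = 0.341339 (base)
P(M+10) = C(5,5) × 0.4348^0 × 0.5652^5 = 1 × 1.0000 × 0.05767808 = 0.057678
Relative intensity = 0.057678 / 0.341339 × 100 = 16.90

16.90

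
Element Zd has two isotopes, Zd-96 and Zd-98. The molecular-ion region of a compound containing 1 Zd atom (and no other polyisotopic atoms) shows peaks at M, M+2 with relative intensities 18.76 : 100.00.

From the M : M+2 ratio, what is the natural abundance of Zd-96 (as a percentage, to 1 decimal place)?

15.8%

Let p = fractional abundance of Zd-96. I(M+2)/I(M) = [C(1,1)·p^0·(1−p)] / p^1 = 1·(1−p)/p = 100.00/18.76 = 5.3305
(1−p)/p = 5.3305/1 = 5.3305  ⇒  p = 1/(1 + 5.3305) = 0.1580
Zd-96: 15.8%, Zd-98: 84.2%.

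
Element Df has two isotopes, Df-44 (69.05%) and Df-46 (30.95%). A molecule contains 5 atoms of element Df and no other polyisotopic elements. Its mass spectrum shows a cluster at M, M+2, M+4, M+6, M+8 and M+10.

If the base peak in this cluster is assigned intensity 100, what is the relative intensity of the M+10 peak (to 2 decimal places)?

0.81

(0.6905 + 0.3095)^5 gives M 0.1570, M+2 0.3518, M+4 0.3154, M+6 0.1414, M+8 0.0317, M+10 0.0028; the largest is M+2.
P(M+2) = C(5,1) × 0.6905^4 × 0.3095^1 = 5 × 0.22732894 × 0.3095 = 0.351792 (base)
P(M+10) = C(5,5) × 0.6905^0 × 0.3095^5 = 1 × 1.0000 × 0.0028399 = 0.002840
Relative intensity = 0.002840 / 0.351792 × 100 = 0.81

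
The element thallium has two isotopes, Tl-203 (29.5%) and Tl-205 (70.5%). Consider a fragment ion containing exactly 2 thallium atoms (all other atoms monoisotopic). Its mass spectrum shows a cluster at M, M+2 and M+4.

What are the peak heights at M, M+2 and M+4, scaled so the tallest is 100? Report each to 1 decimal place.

The 2 Tl atoms are independent, so intensities follow the terms of (0.295 + 0.705)^2.
P(M) = 0.295^2 = 0.087025
P(M+2) = 2 × 0.295^1 × 0.705^1 = 0.415950
P(M+4) = 0.705^2 = 0.497025
The M+4 peak is largest (0.497025); scaling to 100 gives 17.5 : 83.7 : 100.0.

17.5 : 83.7 : 100.0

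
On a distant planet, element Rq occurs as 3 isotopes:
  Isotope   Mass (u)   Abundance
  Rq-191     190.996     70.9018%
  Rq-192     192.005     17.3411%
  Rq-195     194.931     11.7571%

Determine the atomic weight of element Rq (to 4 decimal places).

The abundance-weighted mean is 0.709018 × 190.996 + 0.173411 × 192.005 + 0.117571 × 194.931
= 135.41960 + 33.29578 + 22.91823 = 191.63361 u

191.6336 u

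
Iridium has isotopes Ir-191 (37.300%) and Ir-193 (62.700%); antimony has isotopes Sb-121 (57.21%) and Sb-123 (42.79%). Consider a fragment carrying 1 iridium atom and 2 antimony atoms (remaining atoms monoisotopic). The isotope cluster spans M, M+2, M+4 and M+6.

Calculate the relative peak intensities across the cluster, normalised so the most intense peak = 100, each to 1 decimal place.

Iridium pattern (n=1): 0.3730 : 0.6270
Antimony pattern (n=2): 0.32729841 : 0.48960318 : 0.18309841
Convolve the two distributions (both contribute in 2-u steps):
  M: 0.3730×0.32729841 = 0.122082
  M+2: 0.3730×0.48960318 + 0.6270×0.32729841 = 0.387838
  M+4: 0.3730×0.18309841 + 0.6270×0.48960318 = 0.375277
  M+6: 0.6270×0.18309841 = 0.114803
Scale to base peak (0.387838) = 100: 31.5 : 100.0 : 96.8 : 29.6

31.5 : 100.0 : 96.8 : 29.6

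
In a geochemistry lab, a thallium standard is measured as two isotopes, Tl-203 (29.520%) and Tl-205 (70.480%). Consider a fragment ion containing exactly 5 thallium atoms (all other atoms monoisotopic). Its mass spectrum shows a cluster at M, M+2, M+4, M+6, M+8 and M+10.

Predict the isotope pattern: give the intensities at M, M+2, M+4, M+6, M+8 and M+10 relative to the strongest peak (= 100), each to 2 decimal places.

The 5 Tl atoms are independent, so intensities follow the terms of (0.29520 + 0.70480)^5.
P(M) = 0.29520^5 = 0.002242
P(M+2) = 5 × 0.29520^4 × 0.70480^1 = 0.026761
P(M+4) = 10 × 0.29520^3 × 0.70480^2 = 0.127785
P(M+6) = 10 × 0.29520^2 × 0.70480^3 = 0.305092
P(M+8) = 5 × 0.29520^1 × 0.70480^4 = 0.364208
P(M+10) = 0.70480^5 = 0.173912
The M+8 peak is largest (0.364208); scaling to 100 gives 0.62 : 7.35 : 35.09 : 83.77 : 100.00 : 47.75.

0.62 : 7.35 : 35.09 : 83.77 : 100.00 : 47.75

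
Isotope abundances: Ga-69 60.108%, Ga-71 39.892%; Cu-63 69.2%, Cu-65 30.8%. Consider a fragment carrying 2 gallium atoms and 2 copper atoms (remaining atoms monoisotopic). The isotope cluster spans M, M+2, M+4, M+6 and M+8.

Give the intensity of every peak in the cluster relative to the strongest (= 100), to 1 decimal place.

45.1 : 100.0 : 82.1 : 29.5 : 3.9

Gallium pattern (n=2): 0.36129717 : 0.47956567 : 0.15913717
Copper pattern (n=2): 0.478864 : 0.426272 : 0.094864
Convolve the two distributions (both contribute in 2-u steps):
  M: 0.36129717×0.478864 = 0.173012
  M+2: 0.36129717×0.426272 + 0.47956567×0.478864 = 0.383658
  M+4: 0.36129717×0.094864 + 0.47956567×0.426272 + 0.15913717×0.478864 = 0.314905
  M+6: 0.47956567×0.094864 + 0.15913717×0.426272 = 0.113329
  M+8: 0.15913717×0.094864 = 0.015096
Scale to base peak (0.383658) = 100: 45.1 : 100.0 : 82.1 : 29.5 : 3.9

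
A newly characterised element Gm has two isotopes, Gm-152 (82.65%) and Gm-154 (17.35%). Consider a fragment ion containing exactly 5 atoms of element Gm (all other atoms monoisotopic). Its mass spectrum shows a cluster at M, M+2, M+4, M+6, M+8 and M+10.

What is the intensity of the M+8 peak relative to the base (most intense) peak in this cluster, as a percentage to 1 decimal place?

0.9%

(0.8265 + 0.1735)^5 gives M 0.3857, M+2 0.4048, M+4 0.1700, M+6 0.0357, M+8 0.0037, M+10 0.0002; the largest is M+2.
P(M+2) = C(5,1) × 0.8265^4 × 0.1735^1 = 5 × 0.46662868 × 0.1735 = 0.404800 (base)
P(M+8) = C(5,4) × 0.8265^1 × 0.1735^4 = 5 × 0.8265 × 0.00090615 = 0.003745
Relative intensity = 0.003745 / 0.404800 × 100 = 0.9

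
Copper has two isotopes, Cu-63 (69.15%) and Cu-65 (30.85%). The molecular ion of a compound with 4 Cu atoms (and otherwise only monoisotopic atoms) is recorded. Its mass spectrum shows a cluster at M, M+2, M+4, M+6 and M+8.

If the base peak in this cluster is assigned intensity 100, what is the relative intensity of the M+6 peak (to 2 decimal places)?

19.90

(0.6915 + 0.3085)^4 gives M 0.2286, M+2 0.4080, M+4 0.2731, M+6 0.0812, M+8 0.0091; the largest is M+2.
P(M+2) = C(4,1) × 0.6915^3 × 0.3085^1 = 4 × 0.33065611 × 0.3085 = 0.408030 (base)
P(M+6) = C(4,3) × 0.6915^1 × 0.3085^3 = 4 × 0.6915 × 0.02936064 = 0.081212
Relative intensity = 0.081212 / 0.408030 × 100 = 19.90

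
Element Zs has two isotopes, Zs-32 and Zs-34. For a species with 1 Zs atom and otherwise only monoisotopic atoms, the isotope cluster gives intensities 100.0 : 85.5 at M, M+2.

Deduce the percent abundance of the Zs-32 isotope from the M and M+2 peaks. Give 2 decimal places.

Write p for the Zs-32 fraction. I(M+2)/I(M) = [C(1,1)·p^0·(1−p)] / p^1 = 1·(1−p)/p = 85.5/100.0 = 0.8550
(1−p)/p = 0.8550/1 = 0.8550  ⇒  p = 1/(1 + 0.8550) = 0.5391
Zs-32: 53.91%, Zs-34: 46.09%.

53.91%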